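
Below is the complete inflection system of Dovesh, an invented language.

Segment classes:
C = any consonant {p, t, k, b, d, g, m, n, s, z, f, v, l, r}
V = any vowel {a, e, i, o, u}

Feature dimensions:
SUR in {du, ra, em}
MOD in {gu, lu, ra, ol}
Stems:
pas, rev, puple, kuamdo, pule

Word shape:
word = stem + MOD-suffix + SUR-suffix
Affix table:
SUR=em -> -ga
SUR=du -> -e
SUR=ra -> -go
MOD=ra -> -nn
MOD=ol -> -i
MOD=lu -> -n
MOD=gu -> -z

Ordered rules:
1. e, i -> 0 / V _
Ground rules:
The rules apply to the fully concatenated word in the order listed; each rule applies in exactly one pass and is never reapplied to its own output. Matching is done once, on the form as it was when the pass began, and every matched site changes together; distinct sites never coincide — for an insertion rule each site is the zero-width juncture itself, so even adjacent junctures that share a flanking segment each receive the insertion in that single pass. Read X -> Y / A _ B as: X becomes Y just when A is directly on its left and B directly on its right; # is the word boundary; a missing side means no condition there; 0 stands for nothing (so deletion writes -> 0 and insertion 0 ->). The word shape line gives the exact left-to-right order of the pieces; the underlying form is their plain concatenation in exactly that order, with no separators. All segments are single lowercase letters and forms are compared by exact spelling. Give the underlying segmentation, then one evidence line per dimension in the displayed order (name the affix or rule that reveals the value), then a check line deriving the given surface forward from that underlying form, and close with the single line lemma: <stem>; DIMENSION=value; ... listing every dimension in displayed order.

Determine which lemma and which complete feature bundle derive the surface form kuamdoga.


underlying: kuamdo-i-ga
SUR=em - signalled by the affix -ga
MOD=ol - signalled by the affix -i
check: kuamdoiga -> kuamdoga
lemma: kuamdo; SUR=em; MOD=ol


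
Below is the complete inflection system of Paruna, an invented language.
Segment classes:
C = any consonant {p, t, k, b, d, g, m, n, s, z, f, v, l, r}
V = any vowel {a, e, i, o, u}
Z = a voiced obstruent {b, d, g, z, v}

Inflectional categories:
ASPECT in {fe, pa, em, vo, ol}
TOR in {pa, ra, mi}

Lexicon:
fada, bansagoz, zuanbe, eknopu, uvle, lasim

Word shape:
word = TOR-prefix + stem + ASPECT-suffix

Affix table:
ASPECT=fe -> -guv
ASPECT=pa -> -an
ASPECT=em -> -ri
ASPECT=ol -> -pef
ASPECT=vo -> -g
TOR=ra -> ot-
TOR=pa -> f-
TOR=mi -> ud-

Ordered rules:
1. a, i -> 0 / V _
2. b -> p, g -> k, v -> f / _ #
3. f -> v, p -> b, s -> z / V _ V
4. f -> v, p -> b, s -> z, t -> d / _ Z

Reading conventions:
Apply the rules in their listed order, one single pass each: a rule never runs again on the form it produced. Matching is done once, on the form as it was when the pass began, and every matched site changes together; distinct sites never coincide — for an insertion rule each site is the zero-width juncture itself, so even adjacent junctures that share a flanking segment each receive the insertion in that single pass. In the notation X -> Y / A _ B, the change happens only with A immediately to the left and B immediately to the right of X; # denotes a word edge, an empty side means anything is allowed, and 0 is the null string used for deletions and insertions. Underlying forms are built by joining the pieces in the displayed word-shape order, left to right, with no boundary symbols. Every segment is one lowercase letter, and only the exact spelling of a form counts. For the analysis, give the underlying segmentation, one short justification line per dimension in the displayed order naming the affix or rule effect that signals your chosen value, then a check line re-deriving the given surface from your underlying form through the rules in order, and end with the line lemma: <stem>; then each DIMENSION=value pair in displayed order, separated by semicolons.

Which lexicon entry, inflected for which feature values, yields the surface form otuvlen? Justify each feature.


underlying: ot-uvle-an
ASPECT=pa - signalled by the affix -an
TOR=ra - signalled by the affix ot-
check: otuvlean -> otuvlen -> otuvlen -> otuvlen -> otuvlen
lemma: uvle; ASPECT=pa; TOR=ra


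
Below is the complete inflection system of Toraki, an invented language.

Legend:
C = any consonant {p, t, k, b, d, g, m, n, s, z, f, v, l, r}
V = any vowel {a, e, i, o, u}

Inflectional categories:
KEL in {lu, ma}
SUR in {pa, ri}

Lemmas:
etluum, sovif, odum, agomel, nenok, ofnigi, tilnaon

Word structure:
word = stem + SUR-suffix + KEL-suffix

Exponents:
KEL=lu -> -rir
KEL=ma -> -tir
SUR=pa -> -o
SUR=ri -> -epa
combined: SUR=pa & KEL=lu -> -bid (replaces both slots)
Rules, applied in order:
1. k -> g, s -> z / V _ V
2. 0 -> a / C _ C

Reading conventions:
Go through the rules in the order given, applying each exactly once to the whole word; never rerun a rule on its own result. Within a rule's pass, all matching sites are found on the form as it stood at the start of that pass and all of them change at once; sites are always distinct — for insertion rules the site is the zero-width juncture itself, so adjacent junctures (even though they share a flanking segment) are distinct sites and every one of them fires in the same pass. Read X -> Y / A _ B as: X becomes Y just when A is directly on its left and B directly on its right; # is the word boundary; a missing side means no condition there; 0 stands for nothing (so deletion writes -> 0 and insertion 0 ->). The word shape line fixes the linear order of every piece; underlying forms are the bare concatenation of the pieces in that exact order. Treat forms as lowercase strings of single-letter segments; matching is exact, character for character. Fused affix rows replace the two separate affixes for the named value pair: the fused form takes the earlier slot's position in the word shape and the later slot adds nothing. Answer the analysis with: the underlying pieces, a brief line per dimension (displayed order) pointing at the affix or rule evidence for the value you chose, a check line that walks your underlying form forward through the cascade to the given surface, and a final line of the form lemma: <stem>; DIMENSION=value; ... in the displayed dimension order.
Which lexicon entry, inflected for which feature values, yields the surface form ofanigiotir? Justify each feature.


underlying: ofnigi-o-tir
KEL=ma - signalled by the affix -tir
SUR=pa - signalled by the affix -o
check: ofnigiotir -> ofnigiotir -> ofanigiotir
lemma: ofnigi; KEL=ma; SUR=pa


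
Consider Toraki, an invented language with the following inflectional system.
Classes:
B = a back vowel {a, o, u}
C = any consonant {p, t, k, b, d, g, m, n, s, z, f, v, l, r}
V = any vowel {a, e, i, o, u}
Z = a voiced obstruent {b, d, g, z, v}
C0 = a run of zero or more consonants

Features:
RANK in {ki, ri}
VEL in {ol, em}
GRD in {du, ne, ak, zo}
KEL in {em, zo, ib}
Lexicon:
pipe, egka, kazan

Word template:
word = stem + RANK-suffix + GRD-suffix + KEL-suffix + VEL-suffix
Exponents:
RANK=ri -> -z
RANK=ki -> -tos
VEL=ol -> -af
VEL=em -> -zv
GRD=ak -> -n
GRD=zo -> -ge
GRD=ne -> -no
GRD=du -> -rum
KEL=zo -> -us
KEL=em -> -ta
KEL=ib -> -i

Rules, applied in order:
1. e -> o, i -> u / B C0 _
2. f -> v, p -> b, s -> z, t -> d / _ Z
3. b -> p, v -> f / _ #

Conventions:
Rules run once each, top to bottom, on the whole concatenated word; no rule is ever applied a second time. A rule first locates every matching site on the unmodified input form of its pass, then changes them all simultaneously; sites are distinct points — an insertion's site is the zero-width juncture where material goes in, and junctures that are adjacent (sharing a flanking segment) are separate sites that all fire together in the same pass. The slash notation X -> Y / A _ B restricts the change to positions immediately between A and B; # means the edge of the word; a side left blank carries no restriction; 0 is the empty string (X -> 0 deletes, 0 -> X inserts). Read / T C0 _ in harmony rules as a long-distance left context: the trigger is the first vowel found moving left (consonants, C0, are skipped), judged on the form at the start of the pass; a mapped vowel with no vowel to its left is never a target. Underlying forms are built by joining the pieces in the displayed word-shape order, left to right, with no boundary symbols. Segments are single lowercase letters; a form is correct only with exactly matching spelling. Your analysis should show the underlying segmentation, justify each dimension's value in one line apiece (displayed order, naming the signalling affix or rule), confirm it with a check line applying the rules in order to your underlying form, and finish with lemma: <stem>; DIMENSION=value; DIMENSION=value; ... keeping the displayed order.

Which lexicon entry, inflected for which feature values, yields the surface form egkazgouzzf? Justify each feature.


underlying: egka-z-ge-us-zv
RANK=ri - signalled by the affix -z
VEL=em - signalled by the affix -zv
GRD=zo - signalled by the affix -ge
KEL=zo - signalled by the affix -us
check: egkazgeuszv -> egkazgouszv -> egkazgouzzv -> egkazgouzzf
lemma: egka; RANK=ri; VEL=em; GRD=zo; KEL=zo


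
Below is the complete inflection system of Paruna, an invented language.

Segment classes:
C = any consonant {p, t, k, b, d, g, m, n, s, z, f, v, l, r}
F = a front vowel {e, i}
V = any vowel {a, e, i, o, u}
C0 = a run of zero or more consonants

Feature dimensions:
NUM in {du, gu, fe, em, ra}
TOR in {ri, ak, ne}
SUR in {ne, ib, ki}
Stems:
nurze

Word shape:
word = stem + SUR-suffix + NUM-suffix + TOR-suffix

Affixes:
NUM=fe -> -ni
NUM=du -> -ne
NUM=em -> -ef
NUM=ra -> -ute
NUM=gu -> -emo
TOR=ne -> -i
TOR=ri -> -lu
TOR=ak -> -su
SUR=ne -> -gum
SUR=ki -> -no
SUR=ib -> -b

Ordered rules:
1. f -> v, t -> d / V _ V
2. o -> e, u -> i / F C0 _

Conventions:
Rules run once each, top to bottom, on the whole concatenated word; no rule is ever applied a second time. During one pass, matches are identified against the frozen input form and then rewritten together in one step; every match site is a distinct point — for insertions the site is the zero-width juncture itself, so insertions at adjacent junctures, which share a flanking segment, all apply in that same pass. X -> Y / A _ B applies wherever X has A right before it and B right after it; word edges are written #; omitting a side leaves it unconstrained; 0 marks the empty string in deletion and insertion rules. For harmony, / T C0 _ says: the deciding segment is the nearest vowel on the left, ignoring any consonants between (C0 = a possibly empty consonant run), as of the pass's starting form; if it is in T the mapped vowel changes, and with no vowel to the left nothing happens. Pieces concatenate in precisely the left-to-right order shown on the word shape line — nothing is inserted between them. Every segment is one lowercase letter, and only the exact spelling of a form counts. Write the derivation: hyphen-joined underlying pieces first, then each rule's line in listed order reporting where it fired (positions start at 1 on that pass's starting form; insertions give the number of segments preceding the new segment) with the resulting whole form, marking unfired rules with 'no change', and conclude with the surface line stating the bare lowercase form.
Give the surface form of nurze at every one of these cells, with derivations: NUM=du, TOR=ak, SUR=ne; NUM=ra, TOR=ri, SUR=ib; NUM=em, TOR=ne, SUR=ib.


cell NUM=du, TOR=ak, SUR=ne:
underlying: nurze-gum-ne-su
1. f -> v, t -> d / V _ V: no change
2. o -> e, u -> i / F C0 _: fires at position(s) 7, 12: nurzegimnesi
surface: nurzegimnesi

cell NUM=ra, TOR=ri, SUR=ib:
underlying: nurze-b-ute-lu
1. f -> v, t -> d / V _ V: fires at position(s) 8: nurzebudelu
2. o -> e, u -> i / F C0 _: fires at position(s) 7, 11: nurzebideli
surface: nurzebideli

cell NUM=em, TOR=ne, SUR=ib:
underlying: nurze-b-ef-i
1. f -> v, t -> d / V _ V: fires at position(s) 8: nurzebevi
2. o -> e, u -> i / F C0 _: no change
surface: nurzebevi


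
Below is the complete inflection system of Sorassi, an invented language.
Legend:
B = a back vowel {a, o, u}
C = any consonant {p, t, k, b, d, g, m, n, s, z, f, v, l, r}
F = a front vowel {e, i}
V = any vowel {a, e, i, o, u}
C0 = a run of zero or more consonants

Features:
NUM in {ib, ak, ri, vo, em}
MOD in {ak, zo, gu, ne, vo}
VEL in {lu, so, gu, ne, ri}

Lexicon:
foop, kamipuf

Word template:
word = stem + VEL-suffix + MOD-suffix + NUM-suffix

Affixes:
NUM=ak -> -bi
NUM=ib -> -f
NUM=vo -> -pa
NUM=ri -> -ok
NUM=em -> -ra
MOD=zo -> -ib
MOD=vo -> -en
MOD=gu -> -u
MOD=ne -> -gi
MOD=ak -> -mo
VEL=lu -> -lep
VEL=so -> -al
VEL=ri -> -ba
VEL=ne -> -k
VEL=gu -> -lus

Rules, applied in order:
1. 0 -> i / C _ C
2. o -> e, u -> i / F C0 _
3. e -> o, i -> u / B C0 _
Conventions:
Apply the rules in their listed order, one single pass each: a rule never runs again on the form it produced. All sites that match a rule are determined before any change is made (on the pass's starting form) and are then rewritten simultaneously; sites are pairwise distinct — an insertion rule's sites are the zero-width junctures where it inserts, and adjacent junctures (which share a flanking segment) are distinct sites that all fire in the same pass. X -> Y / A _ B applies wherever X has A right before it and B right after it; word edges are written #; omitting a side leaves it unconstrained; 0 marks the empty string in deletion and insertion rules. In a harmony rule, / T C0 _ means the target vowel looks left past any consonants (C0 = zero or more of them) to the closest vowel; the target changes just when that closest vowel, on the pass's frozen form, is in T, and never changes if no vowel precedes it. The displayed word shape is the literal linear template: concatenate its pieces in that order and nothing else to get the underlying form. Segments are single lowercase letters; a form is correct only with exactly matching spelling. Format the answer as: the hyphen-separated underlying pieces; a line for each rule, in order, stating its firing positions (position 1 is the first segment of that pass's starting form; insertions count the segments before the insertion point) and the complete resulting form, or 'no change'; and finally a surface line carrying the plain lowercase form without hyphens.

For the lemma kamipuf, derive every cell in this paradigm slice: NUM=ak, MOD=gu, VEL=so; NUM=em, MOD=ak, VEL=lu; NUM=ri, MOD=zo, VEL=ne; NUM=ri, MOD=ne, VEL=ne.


cell NUM=ak, MOD=gu, VEL=so:
underlying: kamipuf-al-u-bi
1. 0 -> i / C _ C: no change
2. o -> e, u -> i / F C0 _: fires at position(s) 6: kamipifalubi
3. e -> o, i -> u / B C0 _: fires at position(s) 4, 12: kamupifalubu
surface: kamupifalubu

cell NUM=em, MOD=ak, VEL=lu:
underlying: kamipuf-lep-mo-ra
1. 0 -> i / C _ C: inserts after position(s) 7, 10: kamipufilepimora
2. o -> e, u -> i / F C0 _: fires at position(s) 6, 14: kamipifilepimera
3. e -> o, i -> u / B C0 _: fires at position(s) 4: kamupifilepimera
surface: kamupifilepimera

cell NUM=ri, MOD=zo, VEL=ne:
underlying: kamipuf-k-ib-ok
1. 0 -> i / C _ C: inserts after position(s) 7: kamipufikibok
2. o -> e, u -> i / F C0 _: fires at position(s) 6, 12: kamipifikibek
3. e -> o, i -> u / B C0 _: fires at position(s) 4: kamupifikibek
surface: kamupifikibek

cell NUM=ri, MOD=ne, VEL=ne:
underlying: kamipuf-k-gi-ok
1. 0 -> i / C _ C: inserts after position(s) 7, 8: kamipufikigiok
2. o -> e, u -> i / F C0 _: fires at position(s) 6, 13: kamipifikigiek
3. e -> o, i -> u / B C0 _: fires at position(s) 4: kamupifikigiek
surface: kamupifikigiek


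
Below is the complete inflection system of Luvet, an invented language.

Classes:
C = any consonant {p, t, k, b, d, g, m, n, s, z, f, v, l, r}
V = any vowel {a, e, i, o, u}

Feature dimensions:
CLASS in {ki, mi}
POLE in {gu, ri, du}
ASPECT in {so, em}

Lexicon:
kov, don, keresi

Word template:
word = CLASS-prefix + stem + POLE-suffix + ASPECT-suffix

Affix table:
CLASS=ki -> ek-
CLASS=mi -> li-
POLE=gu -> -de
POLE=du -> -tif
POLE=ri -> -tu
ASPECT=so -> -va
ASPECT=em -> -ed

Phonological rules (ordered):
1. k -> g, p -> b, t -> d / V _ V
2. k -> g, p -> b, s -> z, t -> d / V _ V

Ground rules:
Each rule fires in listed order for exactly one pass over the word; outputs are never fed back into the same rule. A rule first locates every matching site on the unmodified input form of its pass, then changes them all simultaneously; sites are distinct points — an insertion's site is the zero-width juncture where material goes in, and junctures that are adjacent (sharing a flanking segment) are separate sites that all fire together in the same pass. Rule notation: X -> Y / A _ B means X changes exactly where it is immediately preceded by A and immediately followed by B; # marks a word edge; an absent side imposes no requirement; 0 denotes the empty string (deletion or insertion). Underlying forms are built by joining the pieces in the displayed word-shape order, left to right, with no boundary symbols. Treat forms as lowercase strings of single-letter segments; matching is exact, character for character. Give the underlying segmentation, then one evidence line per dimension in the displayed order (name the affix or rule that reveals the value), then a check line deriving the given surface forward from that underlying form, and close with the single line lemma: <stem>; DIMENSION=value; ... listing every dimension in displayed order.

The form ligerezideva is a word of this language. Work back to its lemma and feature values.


underlying: li-keresi-de-va
CLASS=mi - signalled by the affix li-
POLE=gu - signalled by the affix -de
ASPECT=so - signalled by the affix -va
check: likeresideva -> ligeresideva -> ligerezideva
lemma: keresi; CLASS=mi; POLE=gu; ASPECT=so


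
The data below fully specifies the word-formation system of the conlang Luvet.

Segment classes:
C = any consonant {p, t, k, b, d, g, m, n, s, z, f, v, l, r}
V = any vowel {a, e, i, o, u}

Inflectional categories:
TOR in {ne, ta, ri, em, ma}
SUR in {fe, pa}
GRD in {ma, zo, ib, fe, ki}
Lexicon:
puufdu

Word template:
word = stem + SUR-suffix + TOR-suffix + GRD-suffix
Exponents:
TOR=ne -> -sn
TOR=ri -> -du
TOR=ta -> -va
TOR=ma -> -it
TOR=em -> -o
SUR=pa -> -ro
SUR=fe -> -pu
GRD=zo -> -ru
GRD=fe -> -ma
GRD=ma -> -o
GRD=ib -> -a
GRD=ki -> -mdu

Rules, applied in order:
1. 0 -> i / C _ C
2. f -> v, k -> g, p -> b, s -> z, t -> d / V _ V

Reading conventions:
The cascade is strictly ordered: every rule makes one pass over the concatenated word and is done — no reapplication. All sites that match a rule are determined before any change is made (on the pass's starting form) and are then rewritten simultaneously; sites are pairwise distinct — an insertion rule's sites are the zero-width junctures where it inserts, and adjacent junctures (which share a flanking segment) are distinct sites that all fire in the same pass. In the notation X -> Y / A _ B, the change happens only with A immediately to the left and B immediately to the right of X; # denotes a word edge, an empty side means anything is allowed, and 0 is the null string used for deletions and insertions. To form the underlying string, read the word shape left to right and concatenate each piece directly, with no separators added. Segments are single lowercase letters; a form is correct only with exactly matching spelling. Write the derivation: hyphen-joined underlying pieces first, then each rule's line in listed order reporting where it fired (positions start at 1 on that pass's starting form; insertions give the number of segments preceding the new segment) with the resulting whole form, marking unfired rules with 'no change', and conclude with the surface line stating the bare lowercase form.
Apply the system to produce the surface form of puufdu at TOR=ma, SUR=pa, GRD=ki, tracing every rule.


underlying: puufdu-ro-it-mdu
1. 0 -> i / C _ C: inserts after position(s) 4, 10, 11: puufiduroitimidu
2. f -> v, k -> g, p -> b, s -> z, t -> d / V _ V: fires at position(s) 4, 11: puuviduroidimidu
surface: puuviduroidimidu


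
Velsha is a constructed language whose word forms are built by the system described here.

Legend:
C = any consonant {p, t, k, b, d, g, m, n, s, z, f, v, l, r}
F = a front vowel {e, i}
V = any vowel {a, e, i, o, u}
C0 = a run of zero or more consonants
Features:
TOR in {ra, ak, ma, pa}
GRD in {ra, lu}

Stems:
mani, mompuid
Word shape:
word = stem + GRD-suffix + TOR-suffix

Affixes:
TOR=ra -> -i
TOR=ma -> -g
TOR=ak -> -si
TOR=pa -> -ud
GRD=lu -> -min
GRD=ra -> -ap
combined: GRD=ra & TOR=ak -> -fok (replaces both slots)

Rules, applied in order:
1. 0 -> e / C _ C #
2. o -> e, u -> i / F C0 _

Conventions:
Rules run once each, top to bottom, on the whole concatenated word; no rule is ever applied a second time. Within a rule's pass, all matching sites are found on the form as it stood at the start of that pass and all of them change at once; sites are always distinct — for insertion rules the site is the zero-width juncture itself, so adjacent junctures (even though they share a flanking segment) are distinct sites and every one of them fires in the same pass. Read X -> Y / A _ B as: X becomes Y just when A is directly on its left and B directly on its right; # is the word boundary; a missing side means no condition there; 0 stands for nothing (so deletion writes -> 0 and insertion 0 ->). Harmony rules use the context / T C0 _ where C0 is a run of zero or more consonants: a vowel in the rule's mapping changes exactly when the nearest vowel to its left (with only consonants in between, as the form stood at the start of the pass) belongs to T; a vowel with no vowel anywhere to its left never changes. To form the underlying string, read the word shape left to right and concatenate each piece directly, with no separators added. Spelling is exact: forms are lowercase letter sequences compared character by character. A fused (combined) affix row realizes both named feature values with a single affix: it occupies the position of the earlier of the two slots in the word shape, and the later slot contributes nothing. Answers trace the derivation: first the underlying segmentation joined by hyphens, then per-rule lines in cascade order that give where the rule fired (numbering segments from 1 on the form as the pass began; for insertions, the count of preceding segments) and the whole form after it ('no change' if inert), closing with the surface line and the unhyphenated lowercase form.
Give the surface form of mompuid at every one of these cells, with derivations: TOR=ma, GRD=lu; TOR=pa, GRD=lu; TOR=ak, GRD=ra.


cell TOR=ma, GRD=lu:
underlying: mompuid-min-g
1. 0 -> e / C _ C #: inserts after position(s) 10: mompuidmineg
2. o -> e, u -> i / F C0 _: no change
surface: mompuidmineg

cell TOR=pa, GRD=lu:
underlying: mompuid-min-ud
1. 0 -> e / C _ C #: no change
2. o -> e, u -> i / F C0 _: fires at position(s) 11: mompuidminid
surface: mompuidminid

cell TOR=ak, GRD=ra:
underlying: mompuid-fok
1. 0 -> e / C _ C #: no change
2. o -> e, u -> i / F C0 _: fires at position(s) 9: mompuidfek
surface: mompuidfek


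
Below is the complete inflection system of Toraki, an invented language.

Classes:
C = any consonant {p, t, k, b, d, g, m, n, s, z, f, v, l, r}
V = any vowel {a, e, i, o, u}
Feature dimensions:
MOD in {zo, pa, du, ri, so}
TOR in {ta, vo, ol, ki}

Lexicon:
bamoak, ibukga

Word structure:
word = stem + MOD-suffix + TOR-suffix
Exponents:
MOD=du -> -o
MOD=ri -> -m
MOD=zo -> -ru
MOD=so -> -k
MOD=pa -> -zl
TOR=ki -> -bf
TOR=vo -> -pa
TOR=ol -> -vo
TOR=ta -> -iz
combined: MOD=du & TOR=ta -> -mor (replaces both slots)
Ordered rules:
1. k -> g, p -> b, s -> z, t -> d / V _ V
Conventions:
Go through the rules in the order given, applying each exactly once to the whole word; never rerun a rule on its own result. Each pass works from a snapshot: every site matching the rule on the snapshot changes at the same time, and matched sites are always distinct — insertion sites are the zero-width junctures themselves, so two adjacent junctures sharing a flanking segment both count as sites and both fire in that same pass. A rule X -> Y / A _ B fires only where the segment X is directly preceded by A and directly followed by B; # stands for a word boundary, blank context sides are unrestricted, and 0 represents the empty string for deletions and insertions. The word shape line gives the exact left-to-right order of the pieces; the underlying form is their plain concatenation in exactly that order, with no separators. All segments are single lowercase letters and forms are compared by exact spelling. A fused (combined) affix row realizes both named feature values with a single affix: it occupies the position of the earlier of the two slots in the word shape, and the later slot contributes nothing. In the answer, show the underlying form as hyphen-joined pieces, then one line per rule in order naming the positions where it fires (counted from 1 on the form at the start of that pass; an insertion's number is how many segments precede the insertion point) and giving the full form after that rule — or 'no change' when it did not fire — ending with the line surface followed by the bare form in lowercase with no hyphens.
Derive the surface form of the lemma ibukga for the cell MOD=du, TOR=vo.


underlying: ibukga-o-pa
1. k -> g, p -> b, s -> z, t -> d / V _ V: fires at position(s) 8: ibukgaoba
surface: ibukgaoba


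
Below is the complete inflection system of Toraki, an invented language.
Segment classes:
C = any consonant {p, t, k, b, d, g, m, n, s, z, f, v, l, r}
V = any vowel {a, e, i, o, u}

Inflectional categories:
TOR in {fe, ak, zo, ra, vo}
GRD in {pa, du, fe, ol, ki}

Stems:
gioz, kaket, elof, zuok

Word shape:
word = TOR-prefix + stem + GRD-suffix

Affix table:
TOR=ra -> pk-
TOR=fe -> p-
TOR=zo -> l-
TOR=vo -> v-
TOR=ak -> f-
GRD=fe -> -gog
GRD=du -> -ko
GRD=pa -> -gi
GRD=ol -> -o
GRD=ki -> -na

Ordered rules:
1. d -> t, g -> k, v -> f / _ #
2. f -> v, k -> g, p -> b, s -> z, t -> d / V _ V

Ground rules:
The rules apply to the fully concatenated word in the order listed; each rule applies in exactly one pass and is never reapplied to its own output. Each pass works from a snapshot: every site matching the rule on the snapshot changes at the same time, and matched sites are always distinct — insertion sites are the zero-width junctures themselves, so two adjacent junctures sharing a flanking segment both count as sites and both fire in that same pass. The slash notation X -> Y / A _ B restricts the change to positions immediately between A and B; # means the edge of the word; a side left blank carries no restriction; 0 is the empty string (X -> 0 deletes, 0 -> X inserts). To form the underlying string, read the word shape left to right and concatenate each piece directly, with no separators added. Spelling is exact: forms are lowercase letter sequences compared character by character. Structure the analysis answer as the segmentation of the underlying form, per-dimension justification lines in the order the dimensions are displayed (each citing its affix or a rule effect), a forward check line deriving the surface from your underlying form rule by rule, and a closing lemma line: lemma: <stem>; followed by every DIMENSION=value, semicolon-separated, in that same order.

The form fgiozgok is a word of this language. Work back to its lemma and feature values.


underlying: f-gioz-gog
TOR=ak - signalled by the affix f-
GRD=fe - signalled by the affix -gog
check: fgiozgog -> fgiozgok -> fgiozgok
lemma: gioz; TOR=ak; GRD=fe


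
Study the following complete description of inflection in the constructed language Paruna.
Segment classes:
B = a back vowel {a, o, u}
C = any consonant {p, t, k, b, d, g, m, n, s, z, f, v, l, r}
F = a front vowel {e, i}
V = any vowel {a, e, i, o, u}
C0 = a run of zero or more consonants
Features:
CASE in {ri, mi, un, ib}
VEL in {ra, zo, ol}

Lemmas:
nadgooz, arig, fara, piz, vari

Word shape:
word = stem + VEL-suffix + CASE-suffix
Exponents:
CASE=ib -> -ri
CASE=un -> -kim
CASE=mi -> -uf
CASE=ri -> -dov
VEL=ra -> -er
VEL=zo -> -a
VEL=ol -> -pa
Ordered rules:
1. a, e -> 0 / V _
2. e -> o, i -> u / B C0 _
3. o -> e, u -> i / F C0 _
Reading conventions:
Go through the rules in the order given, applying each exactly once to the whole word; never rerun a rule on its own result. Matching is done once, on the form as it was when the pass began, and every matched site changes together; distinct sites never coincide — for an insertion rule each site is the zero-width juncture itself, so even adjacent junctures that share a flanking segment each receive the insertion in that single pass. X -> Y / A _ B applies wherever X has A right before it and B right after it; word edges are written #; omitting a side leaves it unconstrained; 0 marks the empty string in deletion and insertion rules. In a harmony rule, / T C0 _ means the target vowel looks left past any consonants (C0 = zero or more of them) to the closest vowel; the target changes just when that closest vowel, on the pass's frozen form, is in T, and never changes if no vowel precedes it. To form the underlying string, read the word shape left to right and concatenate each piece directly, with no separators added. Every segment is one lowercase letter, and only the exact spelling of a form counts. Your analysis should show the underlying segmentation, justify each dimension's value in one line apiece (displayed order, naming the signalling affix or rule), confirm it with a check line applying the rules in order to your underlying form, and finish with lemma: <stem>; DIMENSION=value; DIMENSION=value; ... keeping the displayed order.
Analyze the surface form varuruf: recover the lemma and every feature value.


underlying: vari-er-uf
CASE=mi - signalled by the affix -uf
VEL=ra - signalled by the affix -er
check: varieruf -> variruf -> varuruf -> varuruf
lemma: vari; CASE=mi; VEL=ra


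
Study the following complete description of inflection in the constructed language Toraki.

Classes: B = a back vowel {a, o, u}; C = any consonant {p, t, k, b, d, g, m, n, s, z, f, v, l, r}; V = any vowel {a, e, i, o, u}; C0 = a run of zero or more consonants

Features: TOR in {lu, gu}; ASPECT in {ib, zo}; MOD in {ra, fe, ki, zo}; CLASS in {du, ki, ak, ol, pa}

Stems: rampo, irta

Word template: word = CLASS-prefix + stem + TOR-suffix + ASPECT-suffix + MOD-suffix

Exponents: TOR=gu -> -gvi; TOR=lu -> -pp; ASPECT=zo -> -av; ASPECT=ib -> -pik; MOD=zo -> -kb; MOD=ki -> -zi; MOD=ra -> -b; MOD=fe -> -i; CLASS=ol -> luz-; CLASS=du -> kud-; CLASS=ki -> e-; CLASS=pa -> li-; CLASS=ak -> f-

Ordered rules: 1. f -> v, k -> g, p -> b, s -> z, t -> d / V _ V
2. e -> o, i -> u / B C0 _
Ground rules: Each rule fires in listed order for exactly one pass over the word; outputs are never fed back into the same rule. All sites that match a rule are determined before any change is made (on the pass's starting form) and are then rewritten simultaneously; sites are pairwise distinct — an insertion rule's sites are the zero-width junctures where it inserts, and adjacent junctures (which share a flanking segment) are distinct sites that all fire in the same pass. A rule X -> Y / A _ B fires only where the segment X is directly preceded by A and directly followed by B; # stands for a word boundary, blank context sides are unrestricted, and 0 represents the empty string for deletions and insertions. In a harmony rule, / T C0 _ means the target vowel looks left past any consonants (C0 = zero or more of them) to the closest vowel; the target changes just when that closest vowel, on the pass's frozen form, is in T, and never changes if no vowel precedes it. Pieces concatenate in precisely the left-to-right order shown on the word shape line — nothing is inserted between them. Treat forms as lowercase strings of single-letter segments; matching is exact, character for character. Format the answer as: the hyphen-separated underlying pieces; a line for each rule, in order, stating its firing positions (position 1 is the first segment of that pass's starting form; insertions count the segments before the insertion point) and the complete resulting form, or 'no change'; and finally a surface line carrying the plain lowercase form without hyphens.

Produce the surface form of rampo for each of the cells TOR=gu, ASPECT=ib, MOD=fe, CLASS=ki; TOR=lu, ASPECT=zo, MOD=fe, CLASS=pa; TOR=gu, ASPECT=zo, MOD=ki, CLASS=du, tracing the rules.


cell TOR=gu, ASPECT=ib, MOD=fe, CLASS=ki:
underlying: e-rampo-gvi-pik-i
1. f -> v, k -> g, p -> b, s -> z, t -> d / V _ V: fires at position(s) 10, 12: erampogvibigi
2. e -> o, i -> u / B C0 _: fires at position(s) 9: erampogvubigi
surface: erampogvubigi

cell TOR=lu, ASPECT=zo, MOD=fe, CLASS=pa:
underlying: li-rampo-pp-av-i
1. f -> v, k -> g, p -> b, s -> z, t -> d / V _ V: no change
2. e -> o, i -> u / B C0 _: fires at position(s) 12: lirampoppavu
surface: lirampoppavu

cell TOR=gu, ASPECT=zo, MOD=ki, CLASS=du:
underlying: kud-rampo-gvi-av-zi
1. f -> v, k -> g, p -> b, s -> z, t -> d / V _ V: no change
2. e -> o, i -> u / B C0 _: fires at position(s) 11, 15: kudrampogvuavzu
surface: kudrampogvuavzu


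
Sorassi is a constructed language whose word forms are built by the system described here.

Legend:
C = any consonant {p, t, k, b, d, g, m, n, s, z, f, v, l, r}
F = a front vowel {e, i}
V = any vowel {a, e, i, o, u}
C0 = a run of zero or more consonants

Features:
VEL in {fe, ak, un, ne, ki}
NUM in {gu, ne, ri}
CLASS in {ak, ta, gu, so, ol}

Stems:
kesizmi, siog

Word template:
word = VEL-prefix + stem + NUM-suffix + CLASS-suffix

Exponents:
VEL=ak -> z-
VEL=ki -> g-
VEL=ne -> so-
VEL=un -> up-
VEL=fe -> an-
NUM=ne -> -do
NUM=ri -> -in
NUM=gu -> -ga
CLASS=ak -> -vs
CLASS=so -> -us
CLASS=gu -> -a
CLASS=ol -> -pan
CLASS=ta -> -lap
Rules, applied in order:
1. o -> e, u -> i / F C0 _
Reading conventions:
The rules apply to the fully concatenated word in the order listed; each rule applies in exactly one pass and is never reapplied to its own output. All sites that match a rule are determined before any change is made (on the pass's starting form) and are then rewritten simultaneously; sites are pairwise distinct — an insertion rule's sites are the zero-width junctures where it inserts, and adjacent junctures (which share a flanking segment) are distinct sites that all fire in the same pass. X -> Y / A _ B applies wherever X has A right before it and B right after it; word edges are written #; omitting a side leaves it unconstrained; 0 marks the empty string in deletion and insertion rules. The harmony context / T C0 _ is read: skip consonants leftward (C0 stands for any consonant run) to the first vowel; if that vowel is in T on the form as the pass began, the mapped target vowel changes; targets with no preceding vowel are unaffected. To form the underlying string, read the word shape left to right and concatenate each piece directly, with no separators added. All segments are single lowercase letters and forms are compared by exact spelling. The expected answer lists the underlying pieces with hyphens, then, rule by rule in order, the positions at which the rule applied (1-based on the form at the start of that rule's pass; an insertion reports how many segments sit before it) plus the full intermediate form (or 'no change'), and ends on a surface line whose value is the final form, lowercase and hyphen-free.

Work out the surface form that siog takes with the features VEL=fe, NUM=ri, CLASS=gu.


underlying: an-siog-in-a
1. o -> e, u -> i / F C0 _: fires at position(s) 5: ansiegina
surface: ansiegina


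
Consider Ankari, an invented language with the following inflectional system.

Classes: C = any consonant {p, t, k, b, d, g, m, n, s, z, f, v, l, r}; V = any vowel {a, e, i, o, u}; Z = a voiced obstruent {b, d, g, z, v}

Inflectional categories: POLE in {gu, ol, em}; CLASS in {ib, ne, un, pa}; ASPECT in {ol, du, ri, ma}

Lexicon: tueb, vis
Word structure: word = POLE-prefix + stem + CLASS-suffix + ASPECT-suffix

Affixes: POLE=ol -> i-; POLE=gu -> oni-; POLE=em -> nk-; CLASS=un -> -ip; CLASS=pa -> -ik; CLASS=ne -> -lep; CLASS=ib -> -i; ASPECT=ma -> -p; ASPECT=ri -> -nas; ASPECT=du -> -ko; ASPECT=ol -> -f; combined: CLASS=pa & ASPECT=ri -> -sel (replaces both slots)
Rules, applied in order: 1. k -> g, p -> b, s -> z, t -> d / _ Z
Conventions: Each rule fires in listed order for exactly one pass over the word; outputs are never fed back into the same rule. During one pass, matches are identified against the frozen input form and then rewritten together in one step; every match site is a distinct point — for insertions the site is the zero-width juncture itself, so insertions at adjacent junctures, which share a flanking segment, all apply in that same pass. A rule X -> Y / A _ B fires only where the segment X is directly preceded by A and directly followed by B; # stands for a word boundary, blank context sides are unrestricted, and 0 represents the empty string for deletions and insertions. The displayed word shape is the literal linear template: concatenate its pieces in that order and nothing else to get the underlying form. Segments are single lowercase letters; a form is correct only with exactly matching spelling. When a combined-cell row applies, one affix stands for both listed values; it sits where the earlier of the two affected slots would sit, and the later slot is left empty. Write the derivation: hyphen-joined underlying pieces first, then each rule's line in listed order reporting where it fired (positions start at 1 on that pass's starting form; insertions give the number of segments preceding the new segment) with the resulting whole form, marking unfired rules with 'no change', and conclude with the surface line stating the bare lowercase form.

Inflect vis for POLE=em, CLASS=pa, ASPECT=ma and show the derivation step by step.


underlying: nk-vis-ik-p
1. k -> g, p -> b, s -> z, t -> d / _ Z: fires at position(s) 2: ngvisikp
surface: ngvisikp


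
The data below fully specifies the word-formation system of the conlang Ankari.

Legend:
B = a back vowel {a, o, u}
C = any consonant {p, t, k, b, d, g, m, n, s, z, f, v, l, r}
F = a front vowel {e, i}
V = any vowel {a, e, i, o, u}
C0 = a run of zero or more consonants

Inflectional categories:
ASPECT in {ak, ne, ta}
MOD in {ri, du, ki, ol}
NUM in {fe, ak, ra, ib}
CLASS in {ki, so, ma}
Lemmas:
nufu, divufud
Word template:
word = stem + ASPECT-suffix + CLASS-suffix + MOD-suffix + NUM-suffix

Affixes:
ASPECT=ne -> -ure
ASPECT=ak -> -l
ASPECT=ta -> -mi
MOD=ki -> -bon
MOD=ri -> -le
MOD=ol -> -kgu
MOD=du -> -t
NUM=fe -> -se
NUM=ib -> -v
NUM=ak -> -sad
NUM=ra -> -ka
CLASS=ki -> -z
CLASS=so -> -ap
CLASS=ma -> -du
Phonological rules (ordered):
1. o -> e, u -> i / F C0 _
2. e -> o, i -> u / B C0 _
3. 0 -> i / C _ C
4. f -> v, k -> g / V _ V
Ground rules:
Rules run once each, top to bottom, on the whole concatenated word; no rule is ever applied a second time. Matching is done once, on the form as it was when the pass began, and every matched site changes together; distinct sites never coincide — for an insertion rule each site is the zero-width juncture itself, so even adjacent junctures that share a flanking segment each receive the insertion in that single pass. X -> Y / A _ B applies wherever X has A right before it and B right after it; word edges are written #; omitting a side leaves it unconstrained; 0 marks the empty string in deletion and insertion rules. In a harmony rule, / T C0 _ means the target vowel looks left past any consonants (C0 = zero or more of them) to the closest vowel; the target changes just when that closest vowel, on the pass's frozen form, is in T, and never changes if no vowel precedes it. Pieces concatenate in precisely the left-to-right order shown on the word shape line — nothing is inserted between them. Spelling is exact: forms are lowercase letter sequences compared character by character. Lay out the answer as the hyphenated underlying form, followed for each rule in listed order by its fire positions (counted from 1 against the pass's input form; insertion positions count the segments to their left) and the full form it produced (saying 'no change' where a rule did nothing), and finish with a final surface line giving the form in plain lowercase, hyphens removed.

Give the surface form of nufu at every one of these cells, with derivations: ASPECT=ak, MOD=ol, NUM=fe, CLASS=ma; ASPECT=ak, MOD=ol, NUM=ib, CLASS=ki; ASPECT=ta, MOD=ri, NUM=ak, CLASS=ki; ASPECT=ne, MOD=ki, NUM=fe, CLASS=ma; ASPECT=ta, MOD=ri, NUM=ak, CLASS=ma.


cell ASPECT=ak, MOD=ol, NUM=fe, CLASS=ma:
underlying: nufu-l-du-kgu-se
1. o -> e, u -> i / F C0 _: no change
2. e -> o, i -> u / B C0 _: fires at position(s) 12: nufuldukguso
3. 0 -> i / C _ C: inserts after position(s) 5, 8: nufulidukiguso
4. f -> v, k -> g / V _ V: fires at position(s) 3, 9: nuvulidugiguso
surface: nuvulidugiguso

cell ASPECT=ak, MOD=ol, NUM=ib, CLASS=ki:
underlying: nufu-l-z-kgu-v
1. o -> e, u -> i / F C0 _: no change
2. e -> o, i -> u / B C0 _: no change
3. 0 -> i / C _ C: inserts after position(s) 5, 6, 7: nufulizikiguv
4. f -> v, k -> g / V _ V: fires at position(s) 3, 9: nuvulizigiguv
surface: nuvulizigiguv

cell ASPECT=ta, MOD=ri, NUM=ak, CLASS=ki:
underlying: nufu-mi-z-le-sad
1. o -> e, u -> i / F C0 _: no change
2. e -> o, i -> u / B C0 _: fires at position(s) 6: nufumuzlesad
3. 0 -> i / C _ C: inserts after position(s) 7: nufumuzilesad
4. f -> v, k -> g / V _ V: fires at position(s) 3: nuvumuzilesad
surface: nuvumuzilesad

cell ASPECT=ne, MOD=ki, NUM=fe, CLASS=ma:
underlying: nufu-ure-du-bon-se
1. o -> e, u -> i / F C0 _: fires at position(s) 9: nufuuredibonse
2. e -> o, i -> u / B C0 _: fires at position(s) 7, 14: nufuurodibonso
3. 0 -> i / C _ C: inserts after position(s) 12: nufuurodiboniso
4. f -> v, k -> g / V _ V: fires at position(s) 3: nuvuurodiboniso
surface: nuvuurodiboniso

cell ASPECT=ta, MOD=ri, NUM=ak, CLASS=ma:
underlying: nufu-mi-du-le-sad
1. o -> e, u -> i / F C0 _: fires at position(s) 8: nufumidilesad
2. e -> o, i -> u / B C0 _: fires at position(s) 6: nufumudilesad
3. 0 -> i / C _ C: no change
4. f -> v, k -> g / V _ V: fires at position(s) 3: nuvumudilesad
surface: nuvumudilesad
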